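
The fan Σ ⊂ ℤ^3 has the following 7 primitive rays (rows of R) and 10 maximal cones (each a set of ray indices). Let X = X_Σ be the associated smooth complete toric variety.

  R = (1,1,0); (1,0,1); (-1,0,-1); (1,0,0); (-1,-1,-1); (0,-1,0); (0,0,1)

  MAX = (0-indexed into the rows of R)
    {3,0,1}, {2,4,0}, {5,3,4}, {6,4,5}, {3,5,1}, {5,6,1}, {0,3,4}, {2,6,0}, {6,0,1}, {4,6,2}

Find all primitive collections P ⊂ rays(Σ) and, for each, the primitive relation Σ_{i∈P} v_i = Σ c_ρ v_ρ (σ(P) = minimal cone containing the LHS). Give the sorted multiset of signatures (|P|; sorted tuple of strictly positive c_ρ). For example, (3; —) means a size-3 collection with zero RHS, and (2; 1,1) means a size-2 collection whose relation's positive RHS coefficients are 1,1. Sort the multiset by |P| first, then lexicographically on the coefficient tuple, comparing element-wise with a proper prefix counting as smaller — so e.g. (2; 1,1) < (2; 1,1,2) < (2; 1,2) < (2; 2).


Primitive collections (7):

  • {1,2}:  v_{1} + v_{2} = 0  ⟹  sig = (2; —)
  • {0,5}:  v_{0} + v_{5} = v_{3}  ⟹  sig = (2; 1)
  • {1,4}:  v_{1} + v_{4} = v_{5}  ⟹  sig = (2; 1)
  • {2,5}:  v_{2} + v_{5} = v_{4}  ⟹  sig = (2; 1)
  • {3,6}:  v_{3} + v_{6} = v_{1}  ⟹  sig = (2; 1)
  • {2,3}:  v_{2} + v_{3} = v_{0} + v_{4}  ⟹  sig = (2; 1,1)
  • {0,4,6}:  v_{0} + v_{4} + v_{6} = 0  ⟹  sig = (3; —)

Signatures (|P|; sorted positive RHS coefficients), sorted:
[(2; —), (2; 1), (2; 1), (2; 1), (2; 1), (2; 1,1), (3; —)]


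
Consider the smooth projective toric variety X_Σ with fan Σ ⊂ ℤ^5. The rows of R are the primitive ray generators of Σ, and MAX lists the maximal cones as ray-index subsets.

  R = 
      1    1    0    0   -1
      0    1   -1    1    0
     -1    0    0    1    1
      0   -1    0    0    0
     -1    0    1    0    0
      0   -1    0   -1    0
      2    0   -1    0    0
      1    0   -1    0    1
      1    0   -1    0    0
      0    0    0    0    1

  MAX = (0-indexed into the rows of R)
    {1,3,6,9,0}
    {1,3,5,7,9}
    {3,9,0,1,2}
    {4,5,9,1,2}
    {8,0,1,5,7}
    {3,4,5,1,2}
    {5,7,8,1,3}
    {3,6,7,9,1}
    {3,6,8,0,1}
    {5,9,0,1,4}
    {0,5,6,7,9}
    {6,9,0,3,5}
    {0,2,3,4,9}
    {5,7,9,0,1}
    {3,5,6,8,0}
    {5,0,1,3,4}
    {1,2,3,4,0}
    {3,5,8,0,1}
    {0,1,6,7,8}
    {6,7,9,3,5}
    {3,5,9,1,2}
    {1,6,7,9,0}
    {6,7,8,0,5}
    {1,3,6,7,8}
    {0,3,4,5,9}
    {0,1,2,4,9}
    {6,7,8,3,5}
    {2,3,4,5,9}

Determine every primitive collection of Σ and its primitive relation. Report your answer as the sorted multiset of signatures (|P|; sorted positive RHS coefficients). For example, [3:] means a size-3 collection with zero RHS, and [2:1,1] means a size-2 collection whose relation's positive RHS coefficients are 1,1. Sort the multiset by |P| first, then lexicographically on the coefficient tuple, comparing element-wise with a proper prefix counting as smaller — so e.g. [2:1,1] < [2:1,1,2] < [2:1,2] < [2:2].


The 12 primitive collections of Σ (r=10, n=5):

  P={4,8}:  v_{4} + v_{8} = 0  ⟹  sig = [2:]
  P={4,7}:  v_{4} + v_{7} = v_{9}  ⟹  sig = [2:1]
  P={8,9}:  v_{8} + v_{9} = v_{7}  ⟹  sig = [2:1]
  P={2,8}:  v_{2} + v_{8} = v_{1} + v_{3} + v_{9}  ⟹  sig = [2:1,1,1]
  P={4,6}:  v_{4} + v_{6} = v_{0} + v_{3} + v_{9}  ⟹  sig = [2:1,1,1]
  P={2,7}:  v_{2} + v_{7} = v_{1} + v_{3} + 2·v_{9}  ⟹  sig = [2:1,1,2]
  P={2,6}:  v_{2} + v_{6} = v_{0} + v_{1} + 2·v_{3} + 2·v_{9}  ⟹  sig = [2:1,1,2,2]
  P={0,2,5}:  v_{0} + v_{2} + v_{5} = 0  ⟹  sig = [3:]
  P={0,3,7}:  v_{0} + v_{3} + v_{7} = v_{6}  ⟹  sig = [3:1]
  P={1,5,6}:  v_{1} + v_{5} + v_{6} = 2·v_{8}  ⟹  sig = [3:2]
  P={1,3,4,9}:  v_{1} + v_{3} + v_{4} + v_{9} = v_{2}  ⟹  sig = [4:1]
  P={0,1,3,5,9}:  v_{0} + v_{1} + v_{3} + v_{5} + v_{9} = v_{8}  ⟹  sig = [5:1]

so the primitive-relation signature multiset is
    [2:]
    [2:1]
    [2:1]
    [2:1,1,1]
    [2:1,1,1]
    [2:1,1,2]
    [2:1,1,2,2]
    [3:]
    [3:1]
    [3:2]
    [4:1]
    [5:1]


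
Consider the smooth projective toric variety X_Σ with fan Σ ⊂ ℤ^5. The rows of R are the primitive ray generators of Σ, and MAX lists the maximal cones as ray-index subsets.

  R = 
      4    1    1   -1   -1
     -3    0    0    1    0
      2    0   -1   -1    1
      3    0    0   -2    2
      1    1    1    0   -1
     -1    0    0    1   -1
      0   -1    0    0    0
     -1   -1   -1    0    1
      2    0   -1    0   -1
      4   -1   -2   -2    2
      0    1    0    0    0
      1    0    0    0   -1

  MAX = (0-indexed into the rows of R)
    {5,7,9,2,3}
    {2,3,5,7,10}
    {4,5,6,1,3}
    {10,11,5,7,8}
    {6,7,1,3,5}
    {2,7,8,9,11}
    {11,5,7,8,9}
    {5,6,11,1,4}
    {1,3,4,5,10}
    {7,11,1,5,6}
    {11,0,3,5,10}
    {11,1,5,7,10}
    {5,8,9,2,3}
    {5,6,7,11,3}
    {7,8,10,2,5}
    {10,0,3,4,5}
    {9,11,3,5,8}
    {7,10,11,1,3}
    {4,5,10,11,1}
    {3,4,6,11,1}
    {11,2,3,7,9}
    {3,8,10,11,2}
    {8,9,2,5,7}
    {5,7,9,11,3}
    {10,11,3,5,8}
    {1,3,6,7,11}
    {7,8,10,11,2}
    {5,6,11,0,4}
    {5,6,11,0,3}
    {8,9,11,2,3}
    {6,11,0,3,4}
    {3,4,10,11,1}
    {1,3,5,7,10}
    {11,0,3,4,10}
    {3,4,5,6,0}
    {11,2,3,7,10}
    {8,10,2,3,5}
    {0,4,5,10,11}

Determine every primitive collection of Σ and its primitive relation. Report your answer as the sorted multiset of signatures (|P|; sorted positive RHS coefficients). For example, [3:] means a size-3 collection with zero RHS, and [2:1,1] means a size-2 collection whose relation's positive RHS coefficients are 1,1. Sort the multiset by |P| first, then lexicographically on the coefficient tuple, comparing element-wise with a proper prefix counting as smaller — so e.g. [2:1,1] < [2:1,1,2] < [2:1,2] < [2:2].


Primitive collections (22):

  {4,7}:  v_{4} + v_{7} = 0 — sig = [2:]
  {6,10}:  v_{6} + v_{10} = 0 — sig = [2:]
  {0,1}:  v_{0} + v_{1} = v_{4} — sig = [2:1]
  {1,2}:  v_{1} + v_{2} = v_{7} + v_{10} — sig = [2:1,1]
  {1,9}:  v_{1} + v_{9} = v_{2} + v_{7} — sig = [2:1,1]
  {4,9}:  v_{4} + v_{9} = v_{3} + v_{8} — sig = [2:1,1]
  {0,7}:  v_{0} + v_{7} = v_{3} + v_{5} + v_{11} — sig = [2:1,1,1]
  {1,8}:  v_{1} + v_{8} = v_{5} + v_{7} + v_{10} + v_{11} — sig = [2:1,1,1,1]
  {2,4}:  v_{2} + v_{4} = v_{3} + v_{5} + v_{10} + v_{11} — sig = [2:1,1,1,1]
  {2,6}:  v_{2} + v_{6} = v_{3} + v_{5} + v_{7} + v_{11} — sig = [2:1,1,1,1]
  {0,9}:  v_{0} + v_{9} = 2·v_{3} + v_{5} + v_{8} + v_{11} — sig = [2:1,1,1,2]
  {4,8}:  v_{4} + v_{8} = v_{3} + 2·v_{5} + v_{10} + 2·v_{11} — sig = [2:1,1,2,2]
  {6,8}:  v_{6} + v_{8} = v_{3} + 2·v_{5} + v_{7} + 2·v_{11} — sig = [2:1,1,2,2]
  {0,2}:  v_{0} + v_{2} = 2·v_{3} + 2·v_{5} + v_{10} + 2·v_{11} — sig = [2:1,2,2,2]
  {0,8}:  v_{0} + v_{8} = 2·v_{3} + 3·v_{5} + v_{10} + 3·v_{11} — sig = [2:1,2,3,3]
  {9,10}:  v_{9} + v_{10} = 2·v_{2} — sig = [2:2]
  {6,9}:  v_{6} + v_{9} = 2·v_{3} + 2·v_{5} + 2·v_{7} + 2·v_{11} — sig = [2:2,2,2,2]
  {2,5,11}:  v_{2} + v_{5} + v_{11} = v_{8} — sig = [3:1]
  {3,7,8}:  v_{3} + v_{7} + v_{8} = v_{9} — sig = [3:1]
  {1,3,5,11}:  v_{1} + v_{3} + v_{5} + v_{11} = 0 — sig = [4:]
  {3,4,5,11}:  v_{3} + v_{4} + v_{5} + v_{11} = v_{0} — sig = [4:1]
  {3,5,7,10,11}:  v_{3} + v_{5} + v_{7} + v_{10} + v_{11} = v_{2} — sig = [5:1]

Hence PRS(X_Σ) =
    [2:]
    [2:]
    [2:1]
    [2:1,1]
    [2:1,1]
    [2:1,1]
    [2:1,1,1]
    [2:1,1,1,1]
    [2:1,1,1,1]
    [2:1,1,1,1]
    [2:1,1,1,2]
    [2:1,1,2,2]
    [2:1,1,2,2]
    [2:1,2,2,2]
    [2:1,2,3,3]
    [2:2]
    [2:2,2,2,2]
    [3:1]
    [3:1]
    [4:]
    [4:1]
    [5:1]


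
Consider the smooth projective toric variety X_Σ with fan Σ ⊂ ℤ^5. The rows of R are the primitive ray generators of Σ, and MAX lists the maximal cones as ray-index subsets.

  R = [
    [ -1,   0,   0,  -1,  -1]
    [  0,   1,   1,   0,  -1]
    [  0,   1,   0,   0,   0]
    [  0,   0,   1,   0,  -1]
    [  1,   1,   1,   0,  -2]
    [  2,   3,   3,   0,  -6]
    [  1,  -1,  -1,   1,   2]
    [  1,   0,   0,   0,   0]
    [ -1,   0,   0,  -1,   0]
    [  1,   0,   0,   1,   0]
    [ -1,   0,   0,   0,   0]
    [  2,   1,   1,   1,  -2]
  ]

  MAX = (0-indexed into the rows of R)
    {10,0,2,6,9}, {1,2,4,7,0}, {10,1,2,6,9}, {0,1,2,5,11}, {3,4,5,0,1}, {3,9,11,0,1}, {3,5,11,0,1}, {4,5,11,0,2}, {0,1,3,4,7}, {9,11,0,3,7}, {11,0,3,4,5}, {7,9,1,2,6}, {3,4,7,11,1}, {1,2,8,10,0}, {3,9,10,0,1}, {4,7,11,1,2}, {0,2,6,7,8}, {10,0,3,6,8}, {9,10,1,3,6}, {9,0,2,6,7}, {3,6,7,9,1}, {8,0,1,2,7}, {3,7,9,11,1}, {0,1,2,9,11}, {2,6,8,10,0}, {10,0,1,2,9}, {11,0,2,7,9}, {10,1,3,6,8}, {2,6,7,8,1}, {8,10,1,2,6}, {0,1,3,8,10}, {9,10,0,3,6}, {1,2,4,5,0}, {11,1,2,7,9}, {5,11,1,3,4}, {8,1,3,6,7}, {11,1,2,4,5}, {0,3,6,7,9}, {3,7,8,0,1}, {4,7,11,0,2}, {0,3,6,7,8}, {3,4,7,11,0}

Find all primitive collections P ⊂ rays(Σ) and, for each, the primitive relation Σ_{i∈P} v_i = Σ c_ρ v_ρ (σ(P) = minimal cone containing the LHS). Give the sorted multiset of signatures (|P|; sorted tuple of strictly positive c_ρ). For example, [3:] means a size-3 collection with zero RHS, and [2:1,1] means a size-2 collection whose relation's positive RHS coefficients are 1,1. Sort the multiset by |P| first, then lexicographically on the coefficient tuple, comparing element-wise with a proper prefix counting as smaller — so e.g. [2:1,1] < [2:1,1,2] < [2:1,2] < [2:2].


Σ has 19 primitive collections:

  P = {7,10}:  v_{7} + v_{10} = 0  ⇒ sig = [2:]
  P = {8,9}:  v_{8} + v_{9} = 0  ⇒ sig = [2:]
  P = {2,3}:  v_{2} + v_{3} = v_{1}  ⇒ sig = [2:1]
  P = {4,9}:  v_{4} + v_{9} = v_{11}  ⇒ sig = [2:1]
  P = {8,11}:  v_{8} + v_{11} = v_{4}  ⇒ sig = [2:1]
  P = {4,6}:  v_{4} + v_{6} = v_{7} + v_{9}  ⇒ sig = [2:1,1]
  P = {5,6}:  v_{5} + v_{6} = v_{4} + v_{11}  ⇒ sig = [2:1,1]
  P = {4,8}:  v_{4} + v_{8} = v_{0} + v_{1} + v_{7}  ⇒ sig = [2:1,1,1]
  P = {4,10}:  v_{4} + v_{10} = v_{0} + v_{1} + v_{9}  ⇒ sig = [2:1,1,1]
  P = {5,8}:  v_{5} + v_{8} = v_{0} + v_{1} + 2·v_{4}  ⇒ sig = [2:1,1,2]
  P = {5,9}:  v_{5} + v_{9} = v_{0} + v_{1} + 2·v_{11}  ⇒ sig = [2:1,1,2]
  P = {10,11}:  v_{10} + v_{11} = v_{0} + v_{1} + 2·v_{9}  ⇒ sig = [2:1,1,2]
  P = {5,10}:  v_{5} + v_{10} = 2·v_{0} + 2·v_{1} + v_{9} + v_{11}  ⇒ sig = [2:1,1,2,2]
  P = {6,11}:  v_{6} + v_{11} = v_{7} + 2·v_{9}  ⇒ sig = [2:1,2]
  P = {5,7}:  v_{5} + v_{7} = 3·v_{4}  ⇒ sig = [2:3]
  P = {0,1,6}:  v_{0} + v_{1} + v_{6} = 0  ⇒ sig = [3:]
  P = {0,1,4,11}:  v_{0} + v_{1} + v_{4} + v_{11} = v_{5}  ⇒ sig = [4:1]
  P = {0,1,7,9}:  v_{0} + v_{1} + v_{7} + v_{9} = v_{4}  ⇒ sig = [4:1]
  P = {0,1,7,11}:  v_{0} + v_{1} + v_{7} + v_{11} = 2·v_{4}  ⇒ sig = [4:2]

Signatures (|P|; sorted positive RHS coefficients), sorted:
    |P|=2: 15 collections, coeffs (), (), (1), (1), (1), (1,1), (1,1), (1,1,1), (1,1,1), (1,1,2), (1,1,2), (1,1,2), (1,1,2,2), (1,2), (3)
    |P|=3: 1 collection, coeffs ()
    |P|=4: 3 collections, coeffs (1), (1), (2)


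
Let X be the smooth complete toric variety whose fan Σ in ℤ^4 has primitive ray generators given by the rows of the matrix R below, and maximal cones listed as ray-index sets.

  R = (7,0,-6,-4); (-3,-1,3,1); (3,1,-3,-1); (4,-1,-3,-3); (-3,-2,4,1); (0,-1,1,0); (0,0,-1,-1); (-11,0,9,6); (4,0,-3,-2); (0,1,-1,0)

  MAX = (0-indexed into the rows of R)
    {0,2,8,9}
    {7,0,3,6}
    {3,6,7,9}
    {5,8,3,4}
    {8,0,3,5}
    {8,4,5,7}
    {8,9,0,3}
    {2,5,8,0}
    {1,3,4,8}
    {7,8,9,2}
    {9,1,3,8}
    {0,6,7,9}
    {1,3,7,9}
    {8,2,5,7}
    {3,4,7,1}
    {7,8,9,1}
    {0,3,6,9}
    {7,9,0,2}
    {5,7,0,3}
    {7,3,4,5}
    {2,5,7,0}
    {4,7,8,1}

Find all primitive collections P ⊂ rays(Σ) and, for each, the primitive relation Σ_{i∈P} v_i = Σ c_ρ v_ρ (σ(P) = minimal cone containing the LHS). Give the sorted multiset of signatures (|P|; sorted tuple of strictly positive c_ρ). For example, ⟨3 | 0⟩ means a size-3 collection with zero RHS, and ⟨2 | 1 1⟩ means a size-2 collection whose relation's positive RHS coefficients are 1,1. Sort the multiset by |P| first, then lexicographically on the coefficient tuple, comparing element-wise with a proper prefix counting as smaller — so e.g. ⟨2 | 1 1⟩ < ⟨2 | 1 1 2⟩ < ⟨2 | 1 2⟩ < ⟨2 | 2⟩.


Minimal non-faces — 16 found among 10 rays, 22 max cones:

  {1,2}:  v_{1} + v_{2} = 0 ; sig = ⟨2 | 0⟩
  {5,9}:  v_{5} + v_{9} = 0 ; sig = ⟨2 | 0⟩
  {0,1}:  v_{0} + v_{1} = v_{3} ; sig = ⟨2 | 1⟩
  {1,5}:  v_{1} + v_{5} = v_{4} ; sig = ⟨2 | 1⟩
  {2,3}:  v_{2} + v_{3} = v_{0} ; sig = ⟨2 | 1⟩
  {2,4}:  v_{2} + v_{4} = v_{5} ; sig = ⟨2 | 1⟩
  {4,9}:  v_{4} + v_{9} = v_{1} ; sig = ⟨2 | 1⟩
  {0,4}:  v_{0} + v_{4} = v_{3} + v_{5} ; sig = ⟨2 | 1 1⟩
  {6,8}:  v_{6} + v_{8} = v_{3} + v_{9} ; sig = ⟨2 | 1 1⟩
  {5,6}:  v_{5} + v_{6} = v_{0} + v_{3} + v_{7} ; sig = ⟨2 | 1 1 1⟩
  {1,6}:  v_{1} + v_{6} = 2·v_{3} + v_{7} + v_{9} ; sig = ⟨2 | 1 1 2⟩
  {2,6}:  v_{2} + v_{6} = 2·v_{0} + v_{7} + v_{9} ; sig = ⟨2 | 1 1 2⟩
  {4,6}:  v_{4} + v_{6} = 2·v_{3} + v_{7} ; sig = ⟨2 | 1 2⟩
  {0,7,8}:  v_{0} + v_{7} + v_{8} = 0 ; sig = ⟨3 | 0⟩
  {3,7,8}:  v_{3} + v_{7} + v_{8} = v_{1} ; sig = ⟨3 | 1⟩
  {0,3,7,9}:  v_{0} + v_{3} + v_{7} + v_{9} = v_{6} ; sig = ⟨4 | 1⟩

Hence PRS(X_Σ) =
{ ⟨2 | 0⟩ ×2,  ⟨2 | 1⟩ ×5,  ⟨2 | 1 1⟩ ×2,  ⟨2 | 1 1 1⟩,  ⟨2 | 1 1 2⟩ ×2,  ⟨2 | 1 2⟩,  ⟨3 | 0⟩,  ⟨3 | 1⟩,  ⟨4 | 1⟩ }


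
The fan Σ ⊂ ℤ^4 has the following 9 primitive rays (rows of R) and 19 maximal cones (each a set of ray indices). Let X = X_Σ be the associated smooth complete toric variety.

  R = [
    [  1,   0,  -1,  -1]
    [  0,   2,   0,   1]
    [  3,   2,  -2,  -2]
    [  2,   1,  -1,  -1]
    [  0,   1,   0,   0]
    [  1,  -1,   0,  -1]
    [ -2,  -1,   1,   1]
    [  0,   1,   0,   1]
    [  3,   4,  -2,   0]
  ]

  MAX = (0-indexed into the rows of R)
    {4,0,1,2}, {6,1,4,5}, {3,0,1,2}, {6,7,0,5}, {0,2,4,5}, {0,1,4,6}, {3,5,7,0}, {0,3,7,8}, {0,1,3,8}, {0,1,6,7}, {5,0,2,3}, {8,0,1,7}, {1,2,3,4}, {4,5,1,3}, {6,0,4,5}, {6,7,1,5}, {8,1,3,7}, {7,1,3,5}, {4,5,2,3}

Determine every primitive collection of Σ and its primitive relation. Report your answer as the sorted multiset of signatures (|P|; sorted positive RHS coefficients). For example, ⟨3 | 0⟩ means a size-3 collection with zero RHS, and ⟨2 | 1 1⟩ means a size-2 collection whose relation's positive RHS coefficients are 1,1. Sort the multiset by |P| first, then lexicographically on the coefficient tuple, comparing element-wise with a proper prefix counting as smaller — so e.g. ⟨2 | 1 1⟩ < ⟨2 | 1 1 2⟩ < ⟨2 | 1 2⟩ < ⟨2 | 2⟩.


Δ(Σ) — 9 vertices, 12 min non-faces:

  P={3,6}:  v_{3} + v_{6} = 0  ⟹  sig = ⟨2 | 0⟩
  P={4,7}:  v_{4} + v_{7} = v_{1}  ⟹  sig = ⟨2 | 1⟩
  P={2,6}:  v_{2} + v_{6} = v_{0} + v_{4}  ⟹  sig = ⟨2 | 1 1⟩
  P={2,7}:  v_{2} + v_{7} = v_{0} + v_{1} + v_{3}  ⟹  sig = ⟨2 | 1 1 1⟩
  P={6,8}:  v_{6} + v_{8} = v_{0} + v_{1} + v_{7}  ⟹  sig = ⟨2 | 1 1 1⟩
  P={4,8}:  v_{4} + v_{8} = v_{0} + 2·v_{1} + v_{3}  ⟹  sig = ⟨2 | 1 1 2⟩
  P={5,8}:  v_{5} + v_{8} = 2·v_{3} + v_{7}  ⟹  sig = ⟨2 | 1 2⟩
  P={2,8}:  v_{2} + v_{8} = 2·v_{0} + 2·v_{1} + 2·v_{3}  ⟹  sig = ⟨2 | 2 2 2⟩
  P={0,1,5}:  v_{0} + v_{1} + v_{5} = v_{3}  ⟹  sig = ⟨3 | 1⟩
  P={0,3,4}:  v_{0} + v_{3} + v_{4} = v_{2}  ⟹  sig = ⟨3 | 1⟩
  P={1,2,5}:  v_{1} + v_{2} + v_{5} = 2·v_{3} + v_{4}  ⟹  sig = ⟨3 | 1 2⟩
  P={0,1,3,7}:  v_{0} + v_{1} + v_{3} + v_{7} = v_{8}  ⟹  sig = ⟨4 | 1⟩

so the primitive-relation signature multiset is
    ⟨2 | 0⟩
    ⟨2 | 1⟩
    ⟨2 | 1 1⟩
    ⟨2 | 1 1 1⟩
    ⟨2 | 1 1 1⟩
    ⟨2 | 1 1 2⟩
    ⟨2 | 1 2⟩
    ⟨2 | 2 2 2⟩
    ⟨3 | 1⟩
    ⟨3 | 1⟩
    ⟨3 | 1 2⟩
    ⟨4 | 1⟩


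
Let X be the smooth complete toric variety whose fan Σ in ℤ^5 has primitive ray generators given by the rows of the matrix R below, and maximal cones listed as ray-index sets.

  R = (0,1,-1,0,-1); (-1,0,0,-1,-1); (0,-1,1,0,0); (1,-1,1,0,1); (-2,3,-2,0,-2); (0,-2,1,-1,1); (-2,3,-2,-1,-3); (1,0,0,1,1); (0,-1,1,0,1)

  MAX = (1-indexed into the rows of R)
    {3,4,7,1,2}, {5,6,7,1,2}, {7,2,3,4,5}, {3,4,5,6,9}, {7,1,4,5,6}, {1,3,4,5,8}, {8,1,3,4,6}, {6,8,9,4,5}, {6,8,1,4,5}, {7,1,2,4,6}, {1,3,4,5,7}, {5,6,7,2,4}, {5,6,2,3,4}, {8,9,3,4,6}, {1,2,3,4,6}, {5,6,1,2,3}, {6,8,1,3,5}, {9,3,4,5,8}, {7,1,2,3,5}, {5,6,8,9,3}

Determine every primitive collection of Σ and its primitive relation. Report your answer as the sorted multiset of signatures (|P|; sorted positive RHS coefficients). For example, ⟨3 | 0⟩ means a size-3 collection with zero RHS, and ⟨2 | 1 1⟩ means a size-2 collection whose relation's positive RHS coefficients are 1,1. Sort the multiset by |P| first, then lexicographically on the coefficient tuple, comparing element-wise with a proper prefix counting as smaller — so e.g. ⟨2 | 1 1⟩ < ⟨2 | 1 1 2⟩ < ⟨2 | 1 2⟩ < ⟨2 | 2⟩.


9 collections generate NE(X_Σ); each relation:

  • {1,9}:  v_{1} + v_{9} = 0 — sig = ⟨2 | 0⟩
  • {2,8}:  v_{2} + v_{8} = 0 — sig = ⟨2 | 0⟩
  • {7,8}:  v_{7} + v_{8} = v_{1} + v_{4} + v_{5} — sig = ⟨2 | 1 1 1⟩
  • {7,9}:  v_{7} + v_{9} = v_{2} + v_{4} + v_{5} — sig = ⟨2 | 1 1 1⟩
  • {2,9}:  v_{2} + v_{9} = v_{3} + v_{4} + v_{5} + v_{6} — sig = ⟨2 | 1 1 1 1⟩
  • {3,6,7}:  v_{3} + v_{6} + v_{7} = 2·v_{2} — sig = ⟨3 | 2⟩
  • {1,2,4,5}:  v_{1} + v_{2} + v_{4} + v_{5} = v_{7} — sig = ⟨4 | 1⟩
  • {1,3,4,5,6}:  v_{1} + v_{3} + v_{4} + v_{5} + v_{6} = v_{2} — sig = ⟨5 | 1⟩
  • {3,4,5,6,8}:  v_{3} + v_{4} + v_{5} + v_{6} + v_{8} = v_{9} — sig = ⟨5 | 1⟩

Hence PRS(X_Σ) =
    ⟨2 | 0⟩
    ⟨2 | 0⟩
    ⟨2 | 1 1 1⟩
    ⟨2 | 1 1 1⟩
    ⟨2 | 1 1 1 1⟩
    ⟨3 | 2⟩
    ⟨4 | 1⟩
    ⟨5 | 1⟩
    ⟨5 | 1⟩


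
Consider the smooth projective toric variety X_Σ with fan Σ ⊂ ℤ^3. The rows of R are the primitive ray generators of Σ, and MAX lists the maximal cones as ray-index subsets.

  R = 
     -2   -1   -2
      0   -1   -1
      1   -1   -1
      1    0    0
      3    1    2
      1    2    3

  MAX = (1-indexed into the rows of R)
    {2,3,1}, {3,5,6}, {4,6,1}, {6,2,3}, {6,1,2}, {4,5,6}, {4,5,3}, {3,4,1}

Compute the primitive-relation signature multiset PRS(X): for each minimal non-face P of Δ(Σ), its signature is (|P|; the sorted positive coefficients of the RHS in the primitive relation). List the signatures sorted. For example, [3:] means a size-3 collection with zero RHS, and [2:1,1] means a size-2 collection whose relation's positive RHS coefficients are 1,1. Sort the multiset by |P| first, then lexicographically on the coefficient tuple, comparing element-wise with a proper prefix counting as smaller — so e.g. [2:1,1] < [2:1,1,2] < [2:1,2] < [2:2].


Δ(Σ) — 6 vertices, 5 min non-faces:

  P = {1,5}:  v_{1} + v_{5} = v_{4} ; sig = [2:1]
  P = {2,4}:  v_{2} + v_{4} = v_{3} ; sig = [2:1]
  P = {2,5}:  v_{2} + v_{5} = 2·v_{3} + v_{6} ; sig = [2:1,2]
  P = {1,3,6}:  v_{1} + v_{3} + v_{6} = 0 ; sig = [3:]
  P = {3,4,6}:  v_{3} + v_{4} + v_{6} = v_{5} ; sig = [3:1]

Signatures (|P|; sorted positive RHS coefficients), sorted:
    [2:1]
    [2:1]
    [2:1,2]
    [3:]
    [3:1]


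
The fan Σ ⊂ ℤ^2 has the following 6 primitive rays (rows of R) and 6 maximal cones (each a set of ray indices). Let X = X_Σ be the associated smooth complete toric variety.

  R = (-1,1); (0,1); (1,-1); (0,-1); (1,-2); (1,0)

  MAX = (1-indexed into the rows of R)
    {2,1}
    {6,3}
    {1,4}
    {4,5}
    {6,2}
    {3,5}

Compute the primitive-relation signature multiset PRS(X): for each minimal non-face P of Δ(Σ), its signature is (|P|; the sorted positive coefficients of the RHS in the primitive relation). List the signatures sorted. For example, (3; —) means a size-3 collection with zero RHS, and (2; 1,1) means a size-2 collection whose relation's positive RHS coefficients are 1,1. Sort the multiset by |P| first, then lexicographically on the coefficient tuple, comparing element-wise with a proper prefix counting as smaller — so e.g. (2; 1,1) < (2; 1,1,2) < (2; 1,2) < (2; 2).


Δ(Σ) — 6 vertices, 9 min non-faces:

  P = {1,3}:  v_{1} + v_{3} = 0  ⇒ sig = (2; —)
  P = {2,4}:  v_{2} + v_{4} = 0  ⇒ sig = (2; —)
  P = {1,5}:  v_{1} + v_{5} = v_{4}  ⇒ sig = (2; 1)
  P = {1,6}:  v_{1} + v_{6} = v_{2}  ⇒ sig = (2; 1)
  P = {2,3}:  v_{2} + v_{3} = v_{6}  ⇒ sig = (2; 1)
  P = {2,5}:  v_{2} + v_{5} = v_{3}  ⇒ sig = (2; 1)
  P = {3,4}:  v_{3} + v_{4} = v_{5}  ⇒ sig = (2; 1)
  P = {4,6}:  v_{4} + v_{6} = v_{3}  ⇒ sig = (2; 1)
  P = {5,6}:  v_{5} + v_{6} = 2·v_{3}  ⇒ sig = (2; 2)

Sorted signature multiset PRS(X):
    (2; —)
    (2; —)
    (2; 1)
    (2; 1)
    (2; 1)
    (2; 1)
    (2; 1)
    (2; 1)
    (2; 2)


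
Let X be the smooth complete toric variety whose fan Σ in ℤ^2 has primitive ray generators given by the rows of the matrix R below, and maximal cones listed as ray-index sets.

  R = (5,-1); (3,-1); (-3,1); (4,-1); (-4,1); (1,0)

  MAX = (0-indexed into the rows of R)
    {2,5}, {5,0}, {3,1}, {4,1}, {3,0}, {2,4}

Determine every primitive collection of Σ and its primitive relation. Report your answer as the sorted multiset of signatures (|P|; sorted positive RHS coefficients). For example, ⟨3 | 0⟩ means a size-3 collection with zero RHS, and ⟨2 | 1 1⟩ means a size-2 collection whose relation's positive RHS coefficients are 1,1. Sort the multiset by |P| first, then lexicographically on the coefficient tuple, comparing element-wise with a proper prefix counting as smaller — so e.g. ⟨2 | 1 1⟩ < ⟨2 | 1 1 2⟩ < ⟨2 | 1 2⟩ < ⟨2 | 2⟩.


9 collections generate NE(X_Σ); each relation:

  P={1,2}:  v_{1} + v_{2} = 0  so sig = ⟨2 | 0⟩
  P={3,4}:  v_{3} + v_{4} = 0  so sig = ⟨2 | 0⟩
  P={0,4}:  v_{0} + v_{4} = v_{5}  so sig = ⟨2 | 1⟩
  P={1,5}:  v_{1} + v_{5} = v_{3}  so sig = ⟨2 | 1⟩
  P={2,3}:  v_{2} + v_{3} = v_{5}  so sig = ⟨2 | 1⟩
  P={3,5}:  v_{3} + v_{5} = v_{0}  so sig = ⟨2 | 1⟩
  P={4,5}:  v_{4} + v_{5} = v_{2}  so sig = ⟨2 | 1⟩
  P={0,1}:  v_{0} + v_{1} = 2·v_{3}  so sig = ⟨2 | 2⟩
  P={0,2}:  v_{0} + v_{2} = 2·v_{5}  so sig = ⟨2 | 2⟩

so the primitive-relation signature multiset is
{ ⟨2 | 0⟩ ×2,  ⟨2 | 1⟩ ×5,  ⟨2 | 2⟩ ×2 }


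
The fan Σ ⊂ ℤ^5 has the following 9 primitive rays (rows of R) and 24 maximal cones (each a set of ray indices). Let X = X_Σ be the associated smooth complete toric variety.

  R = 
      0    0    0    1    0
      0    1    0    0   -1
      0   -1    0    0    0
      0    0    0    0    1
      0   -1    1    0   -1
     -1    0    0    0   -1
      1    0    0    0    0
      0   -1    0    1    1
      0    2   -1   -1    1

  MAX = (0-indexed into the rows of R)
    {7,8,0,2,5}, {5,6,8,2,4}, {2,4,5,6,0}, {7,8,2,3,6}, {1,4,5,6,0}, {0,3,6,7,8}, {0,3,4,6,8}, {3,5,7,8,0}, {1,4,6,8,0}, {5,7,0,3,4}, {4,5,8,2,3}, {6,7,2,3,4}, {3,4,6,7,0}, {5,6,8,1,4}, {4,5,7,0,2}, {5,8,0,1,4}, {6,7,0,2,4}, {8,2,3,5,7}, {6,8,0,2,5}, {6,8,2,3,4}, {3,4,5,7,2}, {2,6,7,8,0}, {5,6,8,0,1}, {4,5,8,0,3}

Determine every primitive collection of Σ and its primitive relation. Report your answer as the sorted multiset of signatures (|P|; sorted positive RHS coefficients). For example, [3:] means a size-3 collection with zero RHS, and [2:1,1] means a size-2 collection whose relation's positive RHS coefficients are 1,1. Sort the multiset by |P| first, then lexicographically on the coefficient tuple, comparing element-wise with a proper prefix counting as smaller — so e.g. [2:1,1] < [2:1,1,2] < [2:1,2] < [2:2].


|primitive collections| = 9. Relations:

  • {1,7}:  v_{1} + v_{7} = v_{0} ; sig = [2:1]
  • {1,2}:  v_{1} + v_{2} = v_{5} + v_{6} ; sig = [2:1,1]
  • {1,3}:  v_{1} + v_{3} = v_{0} + v_{4} + v_{8} ; sig = [2:1,1,1]
  • {3,5,6}:  v_{3} + v_{5} + v_{6} = 0 ; sig = [3:]
  • {0,2,3}:  v_{0} + v_{2} + v_{3} = v_{7} ; sig = [3:1]
  • {4,7,8}:  v_{4} + v_{7} + v_{8} = v_{3} ; sig = [3:1]
  • {5,6,7}:  v_{5} + v_{6} + v_{7} = v_{0} + v_{2} ; sig = [3:1,1]
  • {0,2,4,8}:  v_{0} + v_{2} + v_{4} + v_{8} = 0 ; sig = [4:]
  • {0,4,5,6,8}:  v_{0} + v_{4} + v_{5} + v_{6} + v_{8} = v_{1} ; sig = [5:1]

Signatures (|P|; sorted positive RHS coefficients), sorted:
{ [2:1],  [2:1,1],  [2:1,1,1],  [3:],  [3:1] ×2,  [3:1,1],  [4:],  [5:1] }


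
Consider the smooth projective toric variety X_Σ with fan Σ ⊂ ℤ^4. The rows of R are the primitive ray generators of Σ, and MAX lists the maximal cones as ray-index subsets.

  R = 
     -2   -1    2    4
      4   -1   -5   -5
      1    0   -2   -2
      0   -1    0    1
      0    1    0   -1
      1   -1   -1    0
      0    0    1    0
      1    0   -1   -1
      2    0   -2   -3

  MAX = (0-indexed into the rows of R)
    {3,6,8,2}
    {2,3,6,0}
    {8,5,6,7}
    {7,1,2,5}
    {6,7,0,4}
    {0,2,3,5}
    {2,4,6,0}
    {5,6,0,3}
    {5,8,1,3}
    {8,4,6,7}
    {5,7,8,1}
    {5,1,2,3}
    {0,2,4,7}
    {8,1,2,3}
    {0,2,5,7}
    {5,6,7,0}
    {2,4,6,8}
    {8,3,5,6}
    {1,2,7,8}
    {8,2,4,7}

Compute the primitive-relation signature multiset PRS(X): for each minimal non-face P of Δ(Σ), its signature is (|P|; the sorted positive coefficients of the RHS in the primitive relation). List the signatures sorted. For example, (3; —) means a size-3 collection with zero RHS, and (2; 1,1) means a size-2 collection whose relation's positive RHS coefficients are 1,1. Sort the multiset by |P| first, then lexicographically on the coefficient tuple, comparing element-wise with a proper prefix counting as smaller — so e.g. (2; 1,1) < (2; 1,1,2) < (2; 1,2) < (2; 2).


The 10 primitive collections of Σ (r=9, n=4):

  {3,4}:  v_{3} + v_{4} = 0 — sig = (2; —)
  {0,8}:  v_{0} + v_{8} = v_{3} — sig = (2; 1)
  {3,7}:  v_{3} + v_{7} = v_{5} — sig = (2; 1)
  {4,5}:  v_{4} + v_{5} = v_{7} — sig = (2; 1)
  {0,1}:  v_{0} + v_{1} = v_{2} + v_{3} + v_{5} — sig = (2; 1,1,1)
  {1,4}:  v_{1} + v_{4} = v_{2} + v_{7} + v_{8} — sig = (2; 1,1,1)
  {1,6}:  v_{1} + v_{6} = v_{3} + 2·v_{8} — sig = (2; 1,2)
  {2,5,8}:  v_{2} + v_{5} + v_{8} = v_{1} — sig = (3; 1)
  {2,6,7}:  v_{2} + v_{6} + v_{7} = v_{8} — sig = (3; 1)
  {2,5,6}:  v_{2} + v_{5} + v_{6} = v_{3} + v_{8} — sig = (3; 1,1)

Hence PRS(X_Σ) =
[(2; —), (2; 1), (2; 1), (2; 1), (2; 1,1,1), (2; 1,1,1), (2; 1,2), (3; 1), (3; 1), (3; 1,1)]


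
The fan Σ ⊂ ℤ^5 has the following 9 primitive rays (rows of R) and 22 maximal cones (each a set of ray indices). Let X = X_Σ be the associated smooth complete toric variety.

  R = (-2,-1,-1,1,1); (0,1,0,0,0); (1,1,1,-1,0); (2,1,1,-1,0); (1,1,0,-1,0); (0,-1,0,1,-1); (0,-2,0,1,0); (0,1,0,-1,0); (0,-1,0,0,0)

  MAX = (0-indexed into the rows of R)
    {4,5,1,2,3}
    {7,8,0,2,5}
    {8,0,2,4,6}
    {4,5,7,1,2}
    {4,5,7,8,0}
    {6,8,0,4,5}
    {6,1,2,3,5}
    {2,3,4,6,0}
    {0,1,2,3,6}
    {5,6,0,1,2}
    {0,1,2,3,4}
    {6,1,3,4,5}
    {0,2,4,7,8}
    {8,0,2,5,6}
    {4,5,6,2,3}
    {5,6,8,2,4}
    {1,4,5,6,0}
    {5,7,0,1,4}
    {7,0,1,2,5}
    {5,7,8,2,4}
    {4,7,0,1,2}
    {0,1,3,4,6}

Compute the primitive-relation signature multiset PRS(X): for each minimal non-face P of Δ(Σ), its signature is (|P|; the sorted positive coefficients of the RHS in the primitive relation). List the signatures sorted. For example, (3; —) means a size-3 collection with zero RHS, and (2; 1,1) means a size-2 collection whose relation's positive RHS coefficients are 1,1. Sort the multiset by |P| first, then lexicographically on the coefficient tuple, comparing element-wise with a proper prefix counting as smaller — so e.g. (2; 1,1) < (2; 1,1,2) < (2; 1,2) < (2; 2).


Σ has 7 primitive collections:

  P = {1,8}:  v_{1} + v_{8} = 0  so sig = (2; —)
  P = {6,7}:  v_{6} + v_{7} = v_{8}  so sig = (2; 1)
  P = {3,7}:  v_{3} + v_{7} = v_{2} + v_{4}  so sig = (2; 1,1)
  P = {3,8}:  v_{3} + v_{8} = v_{2} + v_{4} + v_{6}  so sig = (2; 1,1,1)
  P = {0,3,5}:  v_{0} + v_{3} + v_{5} = v_{1} + v_{6}  so sig = (3; 1,1)
  P = {0,2,4,5}:  v_{0} + v_{2} + v_{4} + v_{5} = 0  so sig = (4; —)
  P = {1,2,4,6}:  v_{1} + v_{2} + v_{4} + v_{6} = v_{3}  so sig = (4; 1)

Sorted signature multiset PRS(X):
[(2; —), (2; 1), (2; 1,1), (2; 1,1,1), (3; 1,1), (4; —), (4; 1)]


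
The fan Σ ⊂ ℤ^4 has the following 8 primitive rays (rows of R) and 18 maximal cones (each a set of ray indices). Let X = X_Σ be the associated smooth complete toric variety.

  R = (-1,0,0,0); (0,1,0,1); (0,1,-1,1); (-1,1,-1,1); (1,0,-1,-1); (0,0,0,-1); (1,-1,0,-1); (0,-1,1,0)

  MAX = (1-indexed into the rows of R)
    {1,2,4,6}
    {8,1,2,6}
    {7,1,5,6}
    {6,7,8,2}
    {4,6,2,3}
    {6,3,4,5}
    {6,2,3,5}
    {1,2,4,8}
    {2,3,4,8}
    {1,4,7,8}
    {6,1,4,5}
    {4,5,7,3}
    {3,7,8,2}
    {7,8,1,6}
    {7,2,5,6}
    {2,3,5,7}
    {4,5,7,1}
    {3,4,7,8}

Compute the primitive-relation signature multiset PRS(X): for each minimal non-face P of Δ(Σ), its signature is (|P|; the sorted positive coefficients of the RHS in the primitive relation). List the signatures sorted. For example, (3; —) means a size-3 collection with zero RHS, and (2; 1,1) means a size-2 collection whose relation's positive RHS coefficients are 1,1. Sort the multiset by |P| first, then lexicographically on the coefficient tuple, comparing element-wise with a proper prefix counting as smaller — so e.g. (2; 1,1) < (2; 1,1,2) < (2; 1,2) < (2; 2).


The 10 primitive collections of Σ (r=8, n=4):

  P={1,3}:  v_{1} + v_{3} = v_{4} — sig = (2; 1)
  P={5,8}:  v_{5} + v_{8} = v_{7} — sig = (2; 1)
  P={1,2,7}:  v_{1} + v_{2} + v_{7} = 0 — sig = (3; —)
  P={3,6,8}:  v_{3} + v_{6} + v_{8} = 0 — sig = (3; —)
  P={2,4,7}:  v_{2} + v_{4} + v_{7} = v_{3} — sig = (3; 1)
  P={3,6,7}:  v_{3} + v_{6} + v_{7} = v_{5} — sig = (3; 1)
  P={4,6,8}:  v_{4} + v_{6} + v_{8} = v_{1} — sig = (3; 1)
  P={1,2,5}:  v_{1} + v_{2} + v_{5} = v_{3} + v_{6} — sig = (3; 1,1)
  P={4,6,7}:  v_{4} + v_{6} + v_{7} = v_{1} + v_{5} — sig = (3; 1,1)
  P={2,4,5}:  v_{2} + v_{4} + v_{5} = 2·v_{3} + v_{6} — sig = (3; 1,2)

Signatures (|P|; sorted positive RHS coefficients), sorted:
    (2; 1)
    (2; 1)
    (3; —)
    (3; —)
    (3; 1)
    (3; 1)
    (3; 1)
    (3; 1,1)
    (3; 1,1)
    (3; 1,2)


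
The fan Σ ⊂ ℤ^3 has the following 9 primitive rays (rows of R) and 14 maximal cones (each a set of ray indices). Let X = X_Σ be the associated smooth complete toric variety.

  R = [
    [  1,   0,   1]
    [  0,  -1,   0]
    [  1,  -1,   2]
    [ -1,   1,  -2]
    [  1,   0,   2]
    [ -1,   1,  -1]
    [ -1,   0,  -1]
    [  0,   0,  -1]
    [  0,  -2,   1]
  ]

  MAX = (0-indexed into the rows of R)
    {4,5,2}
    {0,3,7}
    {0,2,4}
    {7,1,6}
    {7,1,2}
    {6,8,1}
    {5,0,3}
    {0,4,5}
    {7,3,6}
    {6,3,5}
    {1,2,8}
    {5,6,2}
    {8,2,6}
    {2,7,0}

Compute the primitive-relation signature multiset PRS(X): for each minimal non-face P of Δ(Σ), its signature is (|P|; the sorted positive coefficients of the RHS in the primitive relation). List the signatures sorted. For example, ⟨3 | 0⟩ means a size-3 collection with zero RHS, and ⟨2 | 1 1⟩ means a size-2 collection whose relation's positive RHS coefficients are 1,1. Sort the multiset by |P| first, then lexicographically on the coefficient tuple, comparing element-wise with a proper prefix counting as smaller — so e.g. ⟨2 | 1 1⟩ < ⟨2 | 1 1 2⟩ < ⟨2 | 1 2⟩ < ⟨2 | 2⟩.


Δ(Σ) — 9 vertices, 18 min non-faces:

  {0,6}:  v_{0} + v_{6} = 0  so sig = ⟨2 | 0⟩
  {2,3}:  v_{2} + v_{3} = 0  so sig = ⟨2 | 0⟩
  {1,4}:  v_{1} + v_{4} = v_{2}  so sig = ⟨2 | 1⟩
  {1,5}:  v_{1} + v_{5} = v_{6}  so sig = ⟨2 | 1⟩
  {4,7}:  v_{4} + v_{7} = v_{0}  so sig = ⟨2 | 1⟩
  {5,7}:  v_{5} + v_{7} = v_{3}  so sig = ⟨2 | 1⟩
  {0,1}:  v_{0} + v_{1} = v_{2} + v_{7}  so sig = ⟨2 | 1 1⟩
  {0,8}:  v_{0} + v_{8} = v_{1} + v_{2}  so sig = ⟨2 | 1 1⟩
  {1,3}:  v_{1} + v_{3} = v_{6} + v_{7}  so sig = ⟨2 | 1 1⟩
  {3,4}:  v_{3} + v_{4} = v_{0} + v_{5}  so sig = ⟨2 | 1 1⟩
  {3,8}:  v_{3} + v_{8} = v_{1} + v_{6}  so sig = ⟨2 | 1 1⟩
  {4,6}:  v_{4} + v_{6} = v_{2} + v_{5}  so sig = ⟨2 | 1 1⟩
  {4,8}:  v_{4} + v_{8} = 2·v_{2} + v_{6}  so sig = ⟨2 | 1 2⟩
  {5,8}:  v_{5} + v_{8} = v_{2} + 2·v_{6}  so sig = ⟨2 | 1 2⟩
  {7,8}:  v_{7} + v_{8} = 2·v_{1}  so sig = ⟨2 | 2⟩
  {0,2,5}:  v_{0} + v_{2} + v_{5} = v_{4}  so sig = ⟨3 | 1⟩
  {1,2,6}:  v_{1} + v_{2} + v_{6} = v_{8}  so sig = ⟨3 | 1⟩
  {2,6,7}:  v_{2} + v_{6} + v_{7} = v_{1}  so sig = ⟨3 | 1⟩

Signatures (|P|; sorted positive RHS coefficients), sorted:
    |P|=2: 15 collections, coeffs (), (), (1), (1), (1), (1), (1,1), (1,1), (1,1), (1,1), (1,1), (1,1), (1,2), (1,2), (2)
    |P|=3: 3 collections, coeffs (1), (1), (1)


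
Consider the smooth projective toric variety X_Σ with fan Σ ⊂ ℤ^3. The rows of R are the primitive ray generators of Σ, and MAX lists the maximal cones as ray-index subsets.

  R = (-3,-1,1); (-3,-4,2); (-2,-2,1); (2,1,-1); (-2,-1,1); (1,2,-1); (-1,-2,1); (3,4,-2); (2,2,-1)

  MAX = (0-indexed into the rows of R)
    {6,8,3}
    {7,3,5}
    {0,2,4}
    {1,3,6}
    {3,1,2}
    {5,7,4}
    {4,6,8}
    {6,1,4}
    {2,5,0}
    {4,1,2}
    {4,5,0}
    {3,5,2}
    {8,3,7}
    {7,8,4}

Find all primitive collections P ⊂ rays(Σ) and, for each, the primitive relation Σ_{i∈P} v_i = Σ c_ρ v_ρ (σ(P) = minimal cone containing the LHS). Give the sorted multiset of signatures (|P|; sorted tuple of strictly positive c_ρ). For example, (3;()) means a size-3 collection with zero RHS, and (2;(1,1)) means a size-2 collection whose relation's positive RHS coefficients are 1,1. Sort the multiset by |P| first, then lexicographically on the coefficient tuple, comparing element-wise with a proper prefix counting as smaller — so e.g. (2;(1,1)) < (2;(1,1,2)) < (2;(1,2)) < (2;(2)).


Primitive collections (16):

  P = {1,7}:  v_{1} + v_{7} = 0  ⇒ sig = (2;())
  P = {2,8}:  v_{2} + v_{8} = 0  ⇒ sig = (2;())
  P = {3,4}:  v_{3} + v_{4} = 0  ⇒ sig = (2;())
  P = {5,6}:  v_{5} + v_{6} = 0  ⇒ sig = (2;())
  P = {1,5}:  v_{1} + v_{5} = v_{2}  ⇒ sig = (2;(1))
  P = {1,8}:  v_{1} + v_{8} = v_{6}  ⇒ sig = (2;(1))
  P = {2,6}:  v_{2} + v_{6} = v_{1}  ⇒ sig = (2;(1))
  P = {2,7}:  v_{2} + v_{7} = v_{5}  ⇒ sig = (2;(1))
  P = {5,8}:  v_{5} + v_{8} = v_{7}  ⇒ sig = (2;(1))
  P = {6,7}:  v_{6} + v_{7} = v_{8}  ⇒ sig = (2;(1))
  P = {0,3}:  v_{0} + v_{3} = v_{2} + v_{5}  ⇒ sig = (2;(1,1))
  P = {0,6}:  v_{0} + v_{6} = v_{2} + v_{4}  ⇒ sig = (2;(1,1))
  P = {0,8}:  v_{0} + v_{8} = v_{4} + v_{5}  ⇒ sig = (2;(1,1))
  P = {0,1}:  v_{0} + v_{1} = 2·v_{2} + v_{4}  ⇒ sig = (2;(1,2))
  P = {0,7}:  v_{0} + v_{7} = v_{4} + 2·v_{5}  ⇒ sig = (2;(1,2))
  P = {2,4,5}:  v_{2} + v_{4} + v_{5} = v_{0}  ⇒ sig = (3;(1))

Signatures (|P|; sorted positive RHS coefficients), sorted:
{ (2;()) ×4,  (2;(1)) ×6,  (2;(1,1)) ×3,  (2;(1,2)) ×2,  (3;(1)) }


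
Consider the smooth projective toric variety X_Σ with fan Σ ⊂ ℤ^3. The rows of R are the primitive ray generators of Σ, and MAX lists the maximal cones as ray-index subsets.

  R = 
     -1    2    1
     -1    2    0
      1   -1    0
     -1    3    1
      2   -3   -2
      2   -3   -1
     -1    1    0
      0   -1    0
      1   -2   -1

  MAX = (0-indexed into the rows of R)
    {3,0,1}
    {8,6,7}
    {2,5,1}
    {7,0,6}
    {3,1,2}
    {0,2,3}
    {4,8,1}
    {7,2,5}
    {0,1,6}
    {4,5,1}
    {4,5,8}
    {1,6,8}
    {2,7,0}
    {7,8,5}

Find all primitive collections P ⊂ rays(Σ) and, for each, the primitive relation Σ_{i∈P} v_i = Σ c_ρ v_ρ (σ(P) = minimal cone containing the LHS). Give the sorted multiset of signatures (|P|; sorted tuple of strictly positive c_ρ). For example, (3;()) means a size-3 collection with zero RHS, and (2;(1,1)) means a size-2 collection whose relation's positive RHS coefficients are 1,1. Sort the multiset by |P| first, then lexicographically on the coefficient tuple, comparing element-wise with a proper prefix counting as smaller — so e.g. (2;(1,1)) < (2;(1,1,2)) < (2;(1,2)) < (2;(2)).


17 collections generate NE(X_Σ); each relation:

  {0,8}:  v_{0} + v_{8} = 0  ⟹  sig = (2;())
  {2,6}:  v_{2} + v_{6} = 0  ⟹  sig = (2;())
  {0,5}:  v_{0} + v_{5} = v_{2}  ⟹  sig = (2;(1))
  {1,7}:  v_{1} + v_{7} = v_{6}  ⟹  sig = (2;(1))
  {2,8}:  v_{2} + v_{8} = v_{5}  ⟹  sig = (2;(1))
  {3,7}:  v_{3} + v_{7} = v_{0}  ⟹  sig = (2;(1))
  {5,6}:  v_{5} + v_{6} = v_{8}  ⟹  sig = (2;(1))
  {0,4}:  v_{0} + v_{4} = v_{1} + v_{5}  ⟹  sig = (2;(1,1))
  {3,6}:  v_{3} + v_{6} = v_{0} + v_{1}  ⟹  sig = (2;(1,1))
  {3,8}:  v_{3} + v_{8} = v_{1} + v_{2}  ⟹  sig = (2;(1,1))
  {3,4}:  v_{3} + v_{4} = 2·v_{1} + v_{2} + v_{5}  ⟹  sig = (2;(1,1,2))
  {2,4}:  v_{2} + v_{4} = v_{1} + 2·v_{5}  ⟹  sig = (2;(1,2))
  {3,5}:  v_{3} + v_{5} = v_{1} + 2·v_{2}  ⟹  sig = (2;(1,2))
  {4,6}:  v_{4} + v_{6} = v_{1} + 2·v_{8}  ⟹  sig = (2;(1,2))
  {4,7}:  v_{4} + v_{7} = 2·v_{8}  ⟹  sig = (2;(2))
  {0,1,2}:  v_{0} + v_{1} + v_{2} = v_{3}  ⟹  sig = (3;(1))
  {1,5,8}:  v_{1} + v_{5} + v_{8} = v_{4}  ⟹  sig = (3;(1))

Sorted signature multiset PRS(X):
    (2;())
    (2;())
    (2;(1))
    (2;(1))
    (2;(1))
    (2;(1))
    (2;(1))
    (2;(1,1))
    (2;(1,1))
    (2;(1,1))
    (2;(1,1,2))
    (2;(1,2))
    (2;(1,2))
    (2;(1,2))
    (2;(2))
    (3;(1))
    (3;(1))


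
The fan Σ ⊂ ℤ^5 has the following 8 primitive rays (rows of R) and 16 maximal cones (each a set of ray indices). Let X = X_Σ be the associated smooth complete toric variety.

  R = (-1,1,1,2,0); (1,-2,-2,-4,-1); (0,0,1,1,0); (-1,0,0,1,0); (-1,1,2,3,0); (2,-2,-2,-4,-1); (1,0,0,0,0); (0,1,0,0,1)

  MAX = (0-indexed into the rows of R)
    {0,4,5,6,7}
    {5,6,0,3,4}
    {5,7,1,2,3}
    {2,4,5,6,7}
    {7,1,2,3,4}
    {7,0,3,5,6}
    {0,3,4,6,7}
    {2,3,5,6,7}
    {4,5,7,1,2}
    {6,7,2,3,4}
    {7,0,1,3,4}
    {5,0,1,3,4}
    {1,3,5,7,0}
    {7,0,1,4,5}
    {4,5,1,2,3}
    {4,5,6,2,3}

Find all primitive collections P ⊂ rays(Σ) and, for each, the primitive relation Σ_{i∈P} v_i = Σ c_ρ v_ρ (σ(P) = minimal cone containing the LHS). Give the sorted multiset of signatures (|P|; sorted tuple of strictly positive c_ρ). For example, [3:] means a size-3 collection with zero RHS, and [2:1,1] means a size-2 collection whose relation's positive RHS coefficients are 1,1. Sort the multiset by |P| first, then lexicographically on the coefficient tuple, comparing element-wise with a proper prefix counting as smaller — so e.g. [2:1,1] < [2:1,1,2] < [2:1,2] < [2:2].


Minimal non-faces — 3 found among 8 rays, 16 max cones:

  {0,2}:  v_{0} + v_{2} = v_{4}  ⇒ sig = [2:1]
  {1,6}:  v_{1} + v_{6} = v_{5}  ⇒ sig = [2:1]
  {3,4,5,7}:  v_{3} + v_{4} + v_{5} + v_{7} = 0  ⇒ sig = [4:]

so the primitive-relation signature multiset is
[[2:1], [2:1], [4:]]


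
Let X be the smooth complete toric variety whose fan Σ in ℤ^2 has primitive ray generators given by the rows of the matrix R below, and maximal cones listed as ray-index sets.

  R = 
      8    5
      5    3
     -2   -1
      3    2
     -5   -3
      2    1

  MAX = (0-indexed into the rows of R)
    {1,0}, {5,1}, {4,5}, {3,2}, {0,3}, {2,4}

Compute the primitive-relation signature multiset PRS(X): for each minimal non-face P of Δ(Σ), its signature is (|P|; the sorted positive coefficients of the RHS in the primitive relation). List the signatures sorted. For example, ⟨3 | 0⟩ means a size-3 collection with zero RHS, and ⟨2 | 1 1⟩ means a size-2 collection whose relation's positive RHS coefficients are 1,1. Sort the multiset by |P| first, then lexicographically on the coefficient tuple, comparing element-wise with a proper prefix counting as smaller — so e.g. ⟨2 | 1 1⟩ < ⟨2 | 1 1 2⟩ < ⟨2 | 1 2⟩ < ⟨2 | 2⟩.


Δ(Σ) — 6 vertices, 9 min non-faces:

  {1,4}:  v_{1} + v_{4} = 0  ⟹  sig = ⟨2 | 0⟩
  {2,5}:  v_{2} + v_{5} = 0  ⟹  sig = ⟨2 | 0⟩
  {0,4}:  v_{0} + v_{4} = v_{3}  ⟹  sig = ⟨2 | 1⟩
  {1,2}:  v_{1} + v_{2} = v_{3}  ⟹  sig = ⟨2 | 1⟩
  {1,3}:  v_{1} + v_{3} = v_{0}  ⟹  sig = ⟨2 | 1⟩
  {3,4}:  v_{3} + v_{4} = v_{2}  ⟹  sig = ⟨2 | 1⟩
  {3,5}:  v_{3} + v_{5} = v_{1}  ⟹  sig = ⟨2 | 1⟩
  {0,2}:  v_{0} + v_{2} = 2·v_{3}  ⟹  sig = ⟨2 | 2⟩
  {0,5}:  v_{0} + v_{5} = 2·v_{1}  ⟹  sig = ⟨2 | 2⟩

so the primitive-relation signature multiset is
    ⟨2 | 0⟩
    ⟨2 | 0⟩
    ⟨2 | 1⟩
    ⟨2 | 1⟩
    ⟨2 | 1⟩
    ⟨2 | 1⟩
    ⟨2 | 1⟩
    ⟨2 | 2⟩
    ⟨2 | 2⟩
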